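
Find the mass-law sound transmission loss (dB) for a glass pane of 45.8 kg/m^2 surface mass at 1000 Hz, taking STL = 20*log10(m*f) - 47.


Mass law: STL = 20 * log10(m * f) - 47
  m * f = 45.8 * 1000 = 45800
  log10(45800) = 4.66087
  STL = 20 * 4.66087 - 47 = 93.2174 - 47 = 46.2 dB

46.2 dB


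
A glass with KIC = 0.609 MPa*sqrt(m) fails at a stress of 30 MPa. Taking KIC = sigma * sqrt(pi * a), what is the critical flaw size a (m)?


Rearrange KIC = sigma * sqrt(pi * a):
  sqrt(pi * a) = KIC / sigma
  sqrt(pi * a) = 0.609 / 30 = 0.0203
  a = (KIC / sigma)^2 / pi
  a = 0.0203^2 / pi = 0.0001312 m

0.0001312 m


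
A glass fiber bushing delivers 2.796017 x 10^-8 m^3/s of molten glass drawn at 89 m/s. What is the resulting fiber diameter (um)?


Cross-sectional area from continuity:
  A = Q / v = 2.796017 x 10^-8 / 89 = 3.141592 x 10^-10 m^2
Diameter from circular cross-section:
  d = sqrt(4A / pi) * 10^6 (m -> um)
  d = sqrt(4 * 3.141592 x 10^-10 / pi) * 10^6 = 20.0 um

20.0 um


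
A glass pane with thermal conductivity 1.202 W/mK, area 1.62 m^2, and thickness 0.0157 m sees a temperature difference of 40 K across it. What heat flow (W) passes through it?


Fourier's law: Q = k * A * dT / t
  Q = 1.202 * 1.62 * 40 / 0.0157
  Q = 77.8896 / 0.0157 = 4961.1 W

4961.1 W


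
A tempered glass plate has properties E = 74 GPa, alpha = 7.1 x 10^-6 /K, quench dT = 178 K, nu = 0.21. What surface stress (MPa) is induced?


Tempering stress: sigma = E * alpha * dT / (1 - nu)
  E (MPa) = 74 * 1000 = 74000
  Numerator = 74000 * (7.1 x 10^-6) * 178 = 93.5212
  Denominator = 1 - 0.21 = 0.79
  sigma = 93.5212 / 0.79 = 118.4 MPa

118.4 MPa


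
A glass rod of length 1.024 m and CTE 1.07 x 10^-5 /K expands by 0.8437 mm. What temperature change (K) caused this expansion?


Rearrange dL = alpha * L0 * dT for dT:
  dT = dL / (alpha * L0)
  dL (m) = 0.8437 / 1000 = 0.0008437
  dT = 0.0008437 / ((1.07 x 10^-5) * 1.024) = 77.0 K

77.0 K


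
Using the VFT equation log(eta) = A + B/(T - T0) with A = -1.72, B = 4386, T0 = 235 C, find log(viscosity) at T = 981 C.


VFT equation: log(eta) = A + B / (T - T0)
  T - T0 = 981 - 235 = 746
  B / (T - T0) = 4386 / 746 = 5.879
  log(eta) = -1.72 + 5.879 = 4.159

4.159


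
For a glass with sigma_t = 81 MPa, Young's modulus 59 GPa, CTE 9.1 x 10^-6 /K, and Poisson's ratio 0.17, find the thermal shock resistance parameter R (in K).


Thermal shock resistance: R = sigma * (1 - nu) / (E * alpha)
  Numerator = 81 * (1 - 0.17) = 67.23
  Denominator = 59 * 1000 * (9.1 x 10^-6) = 0.5369
  R = 67.23 / 0.5369 = 125.2 K

125.2 K


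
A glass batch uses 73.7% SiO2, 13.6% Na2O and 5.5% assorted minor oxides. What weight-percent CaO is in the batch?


Pieces sum to 100%:
  CaO = 100 - (SiO2 + Na2O + others)
  CaO = 100 - (73.7 + 13.6 + 5.5) = 7.2%

7.2%


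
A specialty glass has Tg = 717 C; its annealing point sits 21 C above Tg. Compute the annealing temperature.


The annealing temperature is Tg plus the offset:
  T_anneal = 717 + 21 = 738 C

738 C


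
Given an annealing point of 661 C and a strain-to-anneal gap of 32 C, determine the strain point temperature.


Strain point = annealing point - difference:
  T_strain = 661 - 32 = 629 C

629 C


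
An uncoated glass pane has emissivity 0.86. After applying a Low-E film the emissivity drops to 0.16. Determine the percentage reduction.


Percentage reduction = (1 - coated/uncoated) * 100
  Ratio = 0.16 / 0.86 = 0.186
  Reduction = (1 - 0.186) * 100 = 81.4%

81.4%


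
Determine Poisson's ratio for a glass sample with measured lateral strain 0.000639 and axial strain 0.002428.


Poisson's ratio: nu = lateral strain / axial strain
  nu = 0.000639 / 0.002428 = 0.2632

0.2632


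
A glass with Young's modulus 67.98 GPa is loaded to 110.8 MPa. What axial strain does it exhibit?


Rearrange E = sigma / epsilon:
  epsilon = sigma / E
  E (MPa) = 67.98 * 1000 = 67980
  epsilon = 110.8 / 67980 = 0.00163

0.00163


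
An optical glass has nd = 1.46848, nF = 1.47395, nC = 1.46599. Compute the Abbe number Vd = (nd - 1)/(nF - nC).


Abbe number formula: Vd = (nd - 1) / (nF - nC)
  nd - 1 = 1.46848 - 1 = 0.46848
  nF - nC = 1.47395 - 1.46599 = 0.00796
  Vd = 0.46848 / 0.00796 = 58.85

58.85


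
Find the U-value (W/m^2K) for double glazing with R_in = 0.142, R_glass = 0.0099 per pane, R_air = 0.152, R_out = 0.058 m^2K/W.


Total thermal resistance (series):
  R_total = R_in + R_glass + R_air + R_glass + R_out
  R_total = 0.142 + 0.0099 + 0.152 + 0.0099 + 0.058 = 0.3718 m^2K/W
U-value = 1 / R_total = 1 / 0.3718 = 2.69 W/m^2K

2.69 W/m^2K


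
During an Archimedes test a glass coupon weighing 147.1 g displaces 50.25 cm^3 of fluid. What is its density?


Use the definition of density:
  rho = mass / volume
  rho = 147.1 / 50.25 = 2.927 g/cm^3

2.927 g/cm^3


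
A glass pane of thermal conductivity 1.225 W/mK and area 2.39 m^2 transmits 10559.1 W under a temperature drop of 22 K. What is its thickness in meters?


Fourier's law: t = k * A * dT / Q
  t = 1.225 * 2.39 * 22 / 10559.1
  t = 64.4105 / 10559.1 = 0.0061 m

0.0061 m


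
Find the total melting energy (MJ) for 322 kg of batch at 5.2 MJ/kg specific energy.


Total energy = mass * specific energy
  E = 322 * 5.2 = 1674.4 MJ

1674.4 MJ


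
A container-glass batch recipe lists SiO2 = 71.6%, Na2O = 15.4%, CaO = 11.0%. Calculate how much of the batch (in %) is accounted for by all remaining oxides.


Sum the three major oxides:
  SiO2 + Na2O + CaO = 71.6 + 15.4 + 11.0 = 98.0%
Subtract from 100%:
  Others = 100 - 98.0 = 2.0%

2.0%


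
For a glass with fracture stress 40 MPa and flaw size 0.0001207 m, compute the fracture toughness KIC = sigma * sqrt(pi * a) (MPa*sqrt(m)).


Fracture toughness: KIC = sigma * sqrt(pi * a)
  pi * a = pi * 0.0001207 = 0.00037919
  sqrt(pi * a) = 0.019473
  KIC = 40 * 0.019473 = 0.779 MPa*sqrt(m)

0.779 MPa*sqrt(m)


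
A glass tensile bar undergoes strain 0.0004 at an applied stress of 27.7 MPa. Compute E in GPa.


Young's modulus: E = stress / strain
  E = 27.7 MPa / 0.0004 = 69250 MPa
Convert to GPa: 69250 / 1000 = 69.25 GPa

69.25 GPa


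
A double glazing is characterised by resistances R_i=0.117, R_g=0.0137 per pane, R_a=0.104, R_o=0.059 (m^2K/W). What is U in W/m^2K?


Total thermal resistance (series):
  R_total = R_in + R_glass + R_air + R_glass + R_out
  R_total = 0.117 + 0.0137 + 0.104 + 0.0137 + 0.059 = 0.3074 m^2K/W
U-value = 1 / R_total = 1 / 0.3074 = 3.253 W/m^2K

3.253 W/m^2K


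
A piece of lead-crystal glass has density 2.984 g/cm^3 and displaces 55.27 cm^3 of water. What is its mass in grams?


Rearrange rho = m / V:
  m = rho * V
  m = 2.984 * 55.27 = 164.926 g

164.926 g


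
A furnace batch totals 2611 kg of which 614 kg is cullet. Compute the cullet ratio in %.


Cullet ratio = (cullet mass / total batch mass) * 100
  Ratio = 614 / 2611 * 100 = 23.52%

23.52%


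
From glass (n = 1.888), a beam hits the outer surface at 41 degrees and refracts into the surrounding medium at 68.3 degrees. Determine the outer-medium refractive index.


Apply Snell's law: n1 * sin(theta1) = n2 * sin(theta2)
  n2 = n1 * sin(theta1) / sin(theta2)
  sin(41) = 0.656059
  sin(68.3) = 0.929133
  n2 = 1.888 * 0.656059 / 0.929133 = 1.3331

1.3331


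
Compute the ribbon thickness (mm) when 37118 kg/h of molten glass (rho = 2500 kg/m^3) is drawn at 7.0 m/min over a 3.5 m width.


Ribbon cross-section from mass balance:
  Volume rate = throughput / density = 37118 / 2500 = 14.8472 m^3/h
  thickness = volume rate / (speed * 60 * width), i.e.
  thickness = throughput / (60 * speed * width * density) * 1000
  thickness = 37118 / (60 * 7.0 * 3.5 * 2500) * 1000 = 10.1 mm

10.1 mm


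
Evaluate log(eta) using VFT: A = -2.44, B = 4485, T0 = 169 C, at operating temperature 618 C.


VFT equation: log(eta) = A + B / (T - T0)
  T - T0 = 618 - 169 = 449
  B / (T - T0) = 4485 / 449 = 9.989
  log(eta) = -2.44 + 9.989 = 7.549

7.549


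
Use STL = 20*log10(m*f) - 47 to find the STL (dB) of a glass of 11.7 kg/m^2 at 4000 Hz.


Mass law: STL = 20 * log10(m * f) - 47
  m * f = 11.7 * 4000 = 46800
  log10(46800) = 4.67025
  STL = 20 * 4.67025 - 47 = 93.405 - 47 = 46.4 dB

46.4 dB


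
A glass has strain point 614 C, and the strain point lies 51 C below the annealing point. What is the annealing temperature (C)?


T_anneal = T_strain + gap:
  T_anneal = 614 + 51 = 665 C

665 C


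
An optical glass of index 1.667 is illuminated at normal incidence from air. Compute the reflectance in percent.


Fresnel reflectance at normal incidence:
  R = ((n - 1)/(n + 1))^2
  (n - 1)/(n + 1) = (1.667 - 1)/(1.667 + 1) = 0.250094
  R = 0.250094^2 = 0.062547
  R(%) = 0.062547 * 100 = 6.255%

6.255%


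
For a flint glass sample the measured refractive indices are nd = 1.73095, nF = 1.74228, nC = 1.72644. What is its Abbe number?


Abbe number formula: Vd = (nd - 1) / (nF - nC)
  nd - 1 = 1.73095 - 1 = 0.73095
  nF - nC = 1.74228 - 1.72644 = 0.01584
  Vd = 0.73095 / 0.01584 = 46.15

46.15


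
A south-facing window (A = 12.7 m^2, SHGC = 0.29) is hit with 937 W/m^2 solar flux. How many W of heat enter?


Solar heat gain: Q = Area * SHGC * Irradiance
  Q = 12.7 * 0.29 * 937 = 3451 W

3451 W


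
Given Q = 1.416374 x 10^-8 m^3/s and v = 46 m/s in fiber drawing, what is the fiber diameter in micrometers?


Cross-sectional area from continuity:
  A = Q / v = 1.416374 x 10^-8 / 46 = 3.079074 x 10^-10 m^2
Diameter from circular cross-section:
  d = sqrt(4A / pi) * 10^6 (m -> um)
  d = sqrt(4 * 3.079074 x 10^-10 / pi) * 10^6 = 19.8 um

19.8 um


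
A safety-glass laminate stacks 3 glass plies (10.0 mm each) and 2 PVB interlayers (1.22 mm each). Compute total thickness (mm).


Total thickness = glass contribution + PVB contribution
  Glass: 3 * 10.0 = 30.0 mm
  PVB: 2 * 1.22 = 2.44 mm
  Total = 30.0 + 2.44 = 32.44 mm

32.44 mm


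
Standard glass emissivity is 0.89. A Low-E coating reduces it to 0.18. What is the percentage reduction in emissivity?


Percentage reduction = (1 - coated/uncoated) * 100
  Ratio = 0.18 / 0.89 = 0.2022
  Reduction = (1 - 0.2022) * 100 = 79.8%

79.8%


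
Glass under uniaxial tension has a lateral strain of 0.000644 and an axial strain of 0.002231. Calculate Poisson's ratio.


Poisson's ratio: nu = lateral strain / axial strain
  nu = 0.000644 / 0.002231 = 0.2887

0.2887


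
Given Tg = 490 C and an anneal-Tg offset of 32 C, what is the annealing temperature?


The annealing temperature is Tg plus the offset:
  T_anneal = 490 + 32 = 522 C

522 C


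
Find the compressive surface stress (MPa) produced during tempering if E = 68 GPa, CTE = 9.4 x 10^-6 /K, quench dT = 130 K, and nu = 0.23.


Tempering stress: sigma = E * alpha * dT / (1 - nu)
  E (MPa) = 68 * 1000 = 68000
  Numerator = 68000 * (9.4 x 10^-6) * 130 = 83.096
  Denominator = 1 - 0.23 = 0.77
  sigma = 83.096 / 0.77 = 107.9 MPa

107.9 MPa


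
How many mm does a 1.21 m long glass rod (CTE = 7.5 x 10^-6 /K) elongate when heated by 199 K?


Thermal expansion formula: dL = alpha * L0 * dT
  dL = (7.5 x 10^-6) * 1.21 * 199 = 0.00180593 m
Convert to mm: 0.00180593 * 1000 = 1.8059 mm

1.8059 mm


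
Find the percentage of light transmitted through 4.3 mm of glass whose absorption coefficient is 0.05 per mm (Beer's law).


Beer-Lambert law: T = exp(-alpha * thickness)
  exponent = -0.05 * 4.3 = -0.215
  T = exp(-0.215) = 0.8065
  Percentage = 0.8065 * 100 = 80.65%

80.65%


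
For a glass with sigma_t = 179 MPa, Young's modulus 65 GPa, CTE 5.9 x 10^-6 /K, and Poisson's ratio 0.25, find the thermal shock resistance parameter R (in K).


Thermal shock resistance: R = sigma * (1 - nu) / (E * alpha)
  Numerator = 179 * (1 - 0.25) = 134.25
  Denominator = 65 * 1000 * (5.9 x 10^-6) = 0.3835
  R = 134.25 / 0.3835 = 350.1 K

350.1 K


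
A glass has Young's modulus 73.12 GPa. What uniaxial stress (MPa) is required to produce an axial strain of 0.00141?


Rearrange E = sigma / epsilon:
  sigma = E * epsilon
  E (MPa) = 73.12 * 1000 = 73120
  sigma = 73120 * 0.00141 = 103.1 MPa

103.1 MPa


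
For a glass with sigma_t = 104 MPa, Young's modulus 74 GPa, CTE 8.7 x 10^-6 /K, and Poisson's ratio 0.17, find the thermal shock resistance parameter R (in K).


Thermal shock resistance: R = sigma * (1 - nu) / (E * alpha)
  Numerator = 104 * (1 - 0.17) = 86.32
  Denominator = 74 * 1000 * (8.7 x 10^-6) = 0.6438
  R = 86.32 / 0.6438 = 134.1 K

134.1 K


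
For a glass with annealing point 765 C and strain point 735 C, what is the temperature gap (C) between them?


Gap = T_anneal - T_strain:
  gap = 765 - 735 = 30 C

30 C


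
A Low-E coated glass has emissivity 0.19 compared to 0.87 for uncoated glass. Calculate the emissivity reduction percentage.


Percentage reduction = (1 - coated/uncoated) * 100
  Ratio = 0.19 / 0.87 = 0.2184
  Reduction = (1 - 0.2184) * 100 = 78.2%

78.2%


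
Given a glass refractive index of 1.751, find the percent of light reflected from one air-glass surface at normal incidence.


Fresnel reflectance at normal incidence:
  R = ((n - 1)/(n + 1))^2
  (n - 1)/(n + 1) = (1.751 - 1)/(1.751 + 1) = 0.272992
  R = 0.272992^2 = 0.0745246
  R(%) = 0.0745246 * 100 = 7.452%

7.452%


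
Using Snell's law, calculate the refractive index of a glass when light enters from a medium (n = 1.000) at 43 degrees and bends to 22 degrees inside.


Apply Snell's law: n1 * sin(theta1) = n2 * sin(theta2)
  n2 = n1 * sin(theta1) / sin(theta2)
  sin(43) = 0.681998
  sin(22) = 0.374607
  n2 = 1.000 * 0.681998 / 0.374607 = 1.8206

1.8206


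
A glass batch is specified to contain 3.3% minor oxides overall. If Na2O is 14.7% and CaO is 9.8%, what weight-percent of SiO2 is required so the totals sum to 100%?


Known pieces sum to 100%:
  SiO2 = 100 - (others + Na2O + CaO)
  SiO2 = 100 - (3.3 + 14.7 + 9.8) = 72.2%

72.2%


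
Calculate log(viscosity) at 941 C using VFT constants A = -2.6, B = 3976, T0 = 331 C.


VFT equation: log(eta) = A + B / (T - T0)
  T - T0 = 941 - 331 = 610
  B / (T - T0) = 3976 / 610 = 6.518
  log(eta) = -2.6 + 6.518 = 3.918

3.918


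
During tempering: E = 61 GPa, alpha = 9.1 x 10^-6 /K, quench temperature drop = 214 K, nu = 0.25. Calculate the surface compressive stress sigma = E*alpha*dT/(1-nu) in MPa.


Tempering stress: sigma = E * alpha * dT / (1 - nu)
  E (MPa) = 61 * 1000 = 61000
  Numerator = 61000 * (9.1 x 10^-6) * 214 = 118.7914
  Denominator = 1 - 0.25 = 0.75
  sigma = 118.7914 / 0.75 = 158.4 MPa

158.4 MPa


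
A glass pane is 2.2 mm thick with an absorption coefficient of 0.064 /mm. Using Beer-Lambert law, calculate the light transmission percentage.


Beer-Lambert law: T = exp(-alpha * thickness)
  exponent = -0.064 * 2.2 = -0.1408
  T = exp(-0.1408) = 0.8687
  Percentage = 0.8687 * 100 = 86.87%

86.87%


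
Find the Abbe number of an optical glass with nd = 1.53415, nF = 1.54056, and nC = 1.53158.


Abbe number formula: Vd = (nd - 1) / (nF - nC)
  nd - 1 = 1.53415 - 1 = 0.53415
  nF - nC = 1.54056 - 1.53158 = 0.00898
  Vd = 0.53415 / 0.00898 = 59.48

59.48


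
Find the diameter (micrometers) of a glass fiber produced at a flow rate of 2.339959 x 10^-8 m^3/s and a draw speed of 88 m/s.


Cross-sectional area from continuity:
  A = Q / v = 2.339959 x 10^-8 / 88 = 2.659044 x 10^-10 m^2
Diameter from circular cross-section:
  d = sqrt(4A / pi) * 10^6 (m -> um)
  d = sqrt(4 * 2.659044 x 10^-10 / pi) * 10^6 = 18.4 um

18.4 um


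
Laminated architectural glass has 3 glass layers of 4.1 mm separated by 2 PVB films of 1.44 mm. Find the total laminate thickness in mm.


Total thickness = glass contribution + PVB contribution
  Glass: 3 * 4.1 = 12.3 mm
  PVB: 2 * 1.44 = 2.88 mm
  Total = 12.3 + 2.88 = 15.18 mm

15.18 mm


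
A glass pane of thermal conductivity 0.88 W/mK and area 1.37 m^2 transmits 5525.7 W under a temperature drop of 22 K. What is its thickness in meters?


Fourier's law: t = k * A * dT / Q
  t = 0.88 * 1.37 * 22 / 5525.7
  t = 26.5232 / 5525.7 = 0.0048 m

0.0048 m


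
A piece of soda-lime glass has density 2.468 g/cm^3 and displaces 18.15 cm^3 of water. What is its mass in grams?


Rearrange rho = m / V:
  m = rho * V
  m = 2.468 * 18.15 = 44.794 g

44.794 g


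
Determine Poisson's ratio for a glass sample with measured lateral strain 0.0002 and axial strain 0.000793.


Poisson's ratio: nu = lateral strain / axial strain
  nu = 0.0002 / 0.000793 = 0.2522

0.2522


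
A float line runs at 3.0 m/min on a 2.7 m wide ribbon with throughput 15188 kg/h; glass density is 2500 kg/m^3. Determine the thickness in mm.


Ribbon cross-section from mass balance:
  Volume rate = throughput / density = 15188 / 2500 = 6.0752 m^3/h
  thickness = volume rate / (speed * 60 * width), i.e.
  thickness = throughput / (60 * speed * width * density) * 1000
  thickness = 15188 / (60 * 3.0 * 2.7 * 2500) * 1000 = 12.5 mm

12.5 mm


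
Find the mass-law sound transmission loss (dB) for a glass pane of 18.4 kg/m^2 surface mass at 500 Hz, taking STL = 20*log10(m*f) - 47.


Mass law: STL = 20 * log10(m * f) - 47
  m * f = 18.4 * 500 = 9200
  log10(9200) = 3.96379
  STL = 20 * 3.96379 - 47 = 79.2758 - 47 = 32.3 dB

32.3 dB


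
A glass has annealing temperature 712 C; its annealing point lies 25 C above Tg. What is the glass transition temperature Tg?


Rearrange T_anneal = Tg + offset for Tg:
  Tg = T_anneal - offset = 712 - 25 = 687 C

687 C


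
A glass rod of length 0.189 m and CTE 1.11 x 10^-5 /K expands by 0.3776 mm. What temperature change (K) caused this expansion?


Rearrange dL = alpha * L0 * dT for dT:
  dT = dL / (alpha * L0)
  dL (m) = 0.3776 / 1000 = 0.0003776
  dT = 0.0003776 / ((1.11 x 10^-5) * 0.189) = 180.0 K

180.0 K


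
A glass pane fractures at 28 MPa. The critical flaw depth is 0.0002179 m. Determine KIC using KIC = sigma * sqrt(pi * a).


Fracture toughness: KIC = sigma * sqrt(pi * a)
  pi * a = pi * 0.0002179 = 0.000684553
  sqrt(pi * a) = 0.026164
  KIC = 28 * 0.026164 = 0.733 MPa*sqrt(m)

0.733 MPa*sqrt(m)


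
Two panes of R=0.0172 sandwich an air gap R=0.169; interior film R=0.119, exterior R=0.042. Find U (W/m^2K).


Total thermal resistance (series):
  R_total = R_in + R_glass + R_air + R_glass + R_out
  R_total = 0.119 + 0.0172 + 0.169 + 0.0172 + 0.042 = 0.3644 m^2K/W
U-value = 1 / R_total = 1 / 0.3644 = 2.744 W/m^2K

2.744 W/m^2K


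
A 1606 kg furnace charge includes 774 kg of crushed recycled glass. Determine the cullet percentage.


Cullet ratio = (cullet mass / total batch mass) * 100
  Ratio = 774 / 1606 * 100 = 48.19%

48.19%


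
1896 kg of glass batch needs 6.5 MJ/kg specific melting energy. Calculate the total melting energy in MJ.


Total energy = mass * specific energy
  E = 1896 * 6.5 = 12324 MJ

12324 MJ


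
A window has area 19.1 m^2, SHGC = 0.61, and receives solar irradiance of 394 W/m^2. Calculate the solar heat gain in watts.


Solar heat gain: Q = Area * SHGC * Irradiance
  Q = 19.1 * 0.61 * 394 = 4590.5 W

4590.5 W


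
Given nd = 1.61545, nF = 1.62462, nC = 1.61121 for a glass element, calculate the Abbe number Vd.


Abbe number formula: Vd = (nd - 1) / (nF - nC)
  nd - 1 = 1.61545 - 1 = 0.61545
  nF - nC = 1.62462 - 1.61121 = 0.01341
  Vd = 0.61545 / 0.01341 = 45.89

45.89


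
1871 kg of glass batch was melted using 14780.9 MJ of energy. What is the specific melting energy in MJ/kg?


Rearrange E = m * s for s:
  s = E / m
  s = 14780.9 / 1871 = 7.9 MJ/kg

7.9 MJ/kg


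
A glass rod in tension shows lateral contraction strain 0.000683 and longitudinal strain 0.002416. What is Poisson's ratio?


Poisson's ratio: nu = lateral strain / axial strain
  nu = 0.000683 / 0.002416 = 0.2827

0.2827


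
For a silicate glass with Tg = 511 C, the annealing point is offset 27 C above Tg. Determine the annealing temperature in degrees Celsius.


The annealing temperature is Tg plus the offset:
  T_anneal = 511 + 27 = 538 C

538 C


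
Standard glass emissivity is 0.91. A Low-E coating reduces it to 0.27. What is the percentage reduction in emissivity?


Percentage reduction = (1 - coated/uncoated) * 100
  Ratio = 0.27 / 0.91 = 0.2967
  Reduction = (1 - 0.2967) * 100 = 70.3%

70.3%


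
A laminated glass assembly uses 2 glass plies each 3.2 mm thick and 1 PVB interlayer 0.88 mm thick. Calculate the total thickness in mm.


Total thickness = glass contribution + PVB contribution
  Glass: 2 * 3.2 = 6.4 mm
  PVB: 1 * 0.88 = 0.88 mm
  Total = 6.4 + 0.88 = 7.28 mm

7.28 mm


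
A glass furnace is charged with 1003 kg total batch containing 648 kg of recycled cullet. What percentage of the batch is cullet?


Cullet ratio = (cullet mass / total batch mass) * 100
  Ratio = 648 / 1003 * 100 = 64.61%

64.61%


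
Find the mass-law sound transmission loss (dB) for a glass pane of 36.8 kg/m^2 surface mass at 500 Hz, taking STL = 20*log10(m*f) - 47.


Mass law: STL = 20 * log10(m * f) - 47
  m * f = 36.8 * 500 = 18400
  log10(18400) = 4.26482
  STL = 20 * 4.26482 - 47 = 85.2964 - 47 = 38.3 dB

38.3 dB


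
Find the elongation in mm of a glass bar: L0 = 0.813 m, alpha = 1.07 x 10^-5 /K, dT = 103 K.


Thermal expansion formula: dL = alpha * L0 * dT
  dL = (1.07 x 10^-5) * 0.813 * 103 = 0.00089601 m
Convert to mm: 0.00089601 * 1000 = 0.896 mm

0.896 mm


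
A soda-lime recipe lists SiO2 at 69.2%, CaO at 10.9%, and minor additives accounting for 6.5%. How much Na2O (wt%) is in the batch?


Pieces sum to 100%:
  Na2O = 100 - (SiO2 + CaO + others)
  Na2O = 100 - (69.2 + 10.9 + 6.5) = 13.4%

13.4%


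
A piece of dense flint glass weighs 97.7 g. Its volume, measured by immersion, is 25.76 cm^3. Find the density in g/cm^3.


Use the definition of density:
  rho = mass / volume
  rho = 97.7 / 25.76 = 3.793 g/cm^3

3.793 g/cm^3


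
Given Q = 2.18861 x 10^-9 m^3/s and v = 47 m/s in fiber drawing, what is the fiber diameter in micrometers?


Cross-sectional area from continuity:
  A = Q / v = 2.18861 x 10^-9 / 47 = 4.656617 x 10^-11 m^2
Diameter from circular cross-section:
  d = sqrt(4A / pi) * 10^6 (m -> um)
  d = sqrt(4 * 4.656617 x 10^-11 / pi) * 10^6 = 7.7 um

7.7 um


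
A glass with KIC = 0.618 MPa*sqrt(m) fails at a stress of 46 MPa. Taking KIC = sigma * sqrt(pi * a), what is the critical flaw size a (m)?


Rearrange KIC = sigma * sqrt(pi * a):
  sqrt(pi * a) = KIC / sigma
  sqrt(pi * a) = 0.618 / 46 = 0.013435
  a = (KIC / sigma)^2 / pi
  a = 0.013435^2 / pi = 0.0000575 m

0.0000575 m


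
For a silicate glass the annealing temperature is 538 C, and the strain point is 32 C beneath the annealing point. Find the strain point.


Strain point = annealing point - difference:
  T_strain = 538 - 32 = 506 C

506 C


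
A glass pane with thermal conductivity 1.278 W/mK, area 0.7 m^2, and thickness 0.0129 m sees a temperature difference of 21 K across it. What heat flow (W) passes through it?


Fourier's law: Q = k * A * dT / t
  Q = 1.278 * 0.7 * 21 / 0.0129
  Q = 18.7866 / 0.0129 = 1456.3 W

1456.3 W


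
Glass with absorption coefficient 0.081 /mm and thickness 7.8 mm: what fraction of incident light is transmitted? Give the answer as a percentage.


Beer-Lambert law: T = exp(-alpha * thickness)
  exponent = -0.081 * 7.8 = -0.6318
  T = exp(-0.6318) = 0.5316
  Percentage = 0.5316 * 100 = 53.16%

53.16%


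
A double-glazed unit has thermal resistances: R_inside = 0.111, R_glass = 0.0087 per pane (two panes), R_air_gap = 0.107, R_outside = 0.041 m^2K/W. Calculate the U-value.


Total thermal resistance (series):
  R_total = R_in + R_glass + R_air + R_glass + R_out
  R_total = 0.111 + 0.0087 + 0.107 + 0.0087 + 0.041 = 0.2764 m^2K/W
U-value = 1 / R_total = 1 / 0.2764 = 3.618 W/m^2K

3.618 W/m^2K


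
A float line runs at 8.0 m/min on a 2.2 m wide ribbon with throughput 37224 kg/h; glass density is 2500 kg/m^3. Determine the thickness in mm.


Ribbon cross-section from mass balance:
  Volume rate = throughput / density = 37224 / 2500 = 14.8896 m^3/h
  thickness = volume rate / (speed * 60 * width), i.e.
  thickness = throughput / (60 * speed * width * density) * 1000
  thickness = 37224 / (60 * 8.0 * 2.2 * 2500) * 1000 = 14.1 mm

14.1 mm


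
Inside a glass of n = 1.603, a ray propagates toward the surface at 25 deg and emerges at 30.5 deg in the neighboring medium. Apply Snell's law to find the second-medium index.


Apply Snell's law: n1 * sin(theta1) = n2 * sin(theta2)
  n2 = n1 * sin(theta1) / sin(theta2)
  sin(25) = 0.422618
  sin(30.5) = 0.507538
  n2 = 1.603 * 0.422618 / 0.507538 = 1.3348

1.3348


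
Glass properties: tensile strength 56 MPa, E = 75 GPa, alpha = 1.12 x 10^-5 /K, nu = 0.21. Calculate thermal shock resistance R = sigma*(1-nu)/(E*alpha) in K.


Thermal shock resistance: R = sigma * (1 - nu) / (E * alpha)
  Numerator = 56 * (1 - 0.21) = 44.24
  Denominator = 75 * 1000 * (1.12 x 10^-5) = 0.84
  R = 44.24 / 0.84 = 52.7 K

52.7 K


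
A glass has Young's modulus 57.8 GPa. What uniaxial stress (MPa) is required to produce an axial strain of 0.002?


Rearrange E = sigma / epsilon:
  sigma = E * epsilon
  E (MPa) = 57.8 * 1000 = 57800
  sigma = 57800 * 0.002 = 115.6 MPa

115.6 MPa


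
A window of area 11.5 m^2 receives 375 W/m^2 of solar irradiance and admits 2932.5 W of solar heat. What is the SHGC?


Rearrange Q = Area * SHGC * Irradiance:
  SHGC = Q / (Area * Irradiance)
  SHGC = 2932.5 / (11.5 * 375) = 0.68

0.68


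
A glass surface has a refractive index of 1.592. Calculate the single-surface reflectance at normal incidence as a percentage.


Fresnel reflectance at normal incidence:
  R = ((n - 1)/(n + 1))^2
  (n - 1)/(n + 1) = (1.592 - 1)/(1.592 + 1) = 0.228395
  R = 0.228395^2 = 0.0521643
  R(%) = 0.0521643 * 100 = 5.216%

5.216%


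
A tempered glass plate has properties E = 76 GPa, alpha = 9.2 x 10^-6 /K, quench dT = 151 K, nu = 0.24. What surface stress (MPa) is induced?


Tempering stress: sigma = E * alpha * dT / (1 - nu)
  E (MPa) = 76 * 1000 = 76000
  Numerator = 76000 * (9.2 x 10^-6) * 151 = 105.5792
  Denominator = 1 - 0.24 = 0.76
  sigma = 105.5792 / 0.76 = 138.9 MPa

138.9 MPa


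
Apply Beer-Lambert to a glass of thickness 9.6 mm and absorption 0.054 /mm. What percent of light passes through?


Beer-Lambert law: T = exp(-alpha * thickness)
  exponent = -0.054 * 9.6 = -0.5184
  T = exp(-0.5184) = 0.5955
  Percentage = 0.5955 * 100 = 59.55%

59.55%


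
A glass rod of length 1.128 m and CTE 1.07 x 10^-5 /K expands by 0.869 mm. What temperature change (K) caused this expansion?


Rearrange dL = alpha * L0 * dT for dT:
  dT = dL / (alpha * L0)
  dL (m) = 0.869 / 1000 = 0.000869
  dT = 0.000869 / ((1.07 x 10^-5) * 1.128) = 72.0 K

72.0 K


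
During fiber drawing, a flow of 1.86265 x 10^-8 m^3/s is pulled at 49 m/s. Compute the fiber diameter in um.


Cross-sectional area from continuity:
  A = Q / v = 1.86265 x 10^-8 / 49 = 3.801327 x 10^-10 m^2
Diameter from circular cross-section:
  d = sqrt(4A / pi) * 10^6 (m -> um)
  d = sqrt(4 * 3.801327 x 10^-10 / pi) * 10^6 = 22.0 um

22.0 um


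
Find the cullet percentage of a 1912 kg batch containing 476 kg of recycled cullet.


Cullet ratio = (cullet mass / total batch mass) * 100
  Ratio = 476 / 1912 * 100 = 24.9%

24.9%


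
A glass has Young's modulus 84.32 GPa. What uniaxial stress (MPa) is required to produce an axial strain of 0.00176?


Rearrange E = sigma / epsilon:
  sigma = E * epsilon
  E (MPa) = 84.32 * 1000 = 84320
  sigma = 84320 * 0.00176 = 148.4 MPa

148.4 MPa


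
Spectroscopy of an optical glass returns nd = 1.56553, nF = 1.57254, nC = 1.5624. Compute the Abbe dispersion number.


Abbe number formula: Vd = (nd - 1) / (nF - nC)
  nd - 1 = 1.56553 - 1 = 0.56553
  nF - nC = 1.57254 - 1.5624 = 0.01014
  Vd = 0.56553 / 0.01014 = 55.77

55.77


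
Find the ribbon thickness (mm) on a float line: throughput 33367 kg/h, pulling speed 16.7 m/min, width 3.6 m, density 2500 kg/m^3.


Ribbon cross-section from mass balance:
  Volume rate = throughput / density = 33367 / 2500 = 13.3468 m^3/h
  thickness = volume rate / (speed * 60 * width), i.e.
  thickness = throughput / (60 * speed * width * density) * 1000
  thickness = 33367 / (60 * 16.7 * 3.6 * 2500) * 1000 = 3.7 mm

3.7 mm


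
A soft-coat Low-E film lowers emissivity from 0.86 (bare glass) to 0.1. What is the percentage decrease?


Percentage reduction = (1 - coated/uncoated) * 100
  Ratio = 0.1 / 0.86 = 0.1163
  Reduction = (1 - 0.1163) * 100 = 88.4%

88.4%


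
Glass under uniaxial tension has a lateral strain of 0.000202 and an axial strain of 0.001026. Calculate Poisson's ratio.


Poisson's ratio: nu = lateral strain / axial strain
  nu = 0.000202 / 0.001026 = 0.1969

0.1969


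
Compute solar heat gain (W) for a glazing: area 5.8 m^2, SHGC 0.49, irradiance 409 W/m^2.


Solar heat gain: Q = Area * SHGC * Irradiance
  Q = 5.8 * 0.49 * 409 = 1162.4 W

1162.4 W


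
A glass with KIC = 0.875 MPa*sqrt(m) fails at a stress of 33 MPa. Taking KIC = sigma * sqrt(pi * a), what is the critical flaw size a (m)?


Rearrange KIC = sigma * sqrt(pi * a):
  sqrt(pi * a) = KIC / sigma
  sqrt(pi * a) = 0.875 / 33 = 0.026515
  a = (KIC / sigma)^2 / pi
  a = 0.026515^2 / pi = 0.0002238 m

0.0002238 m


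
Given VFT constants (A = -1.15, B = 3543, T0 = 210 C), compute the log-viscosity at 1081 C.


VFT equation: log(eta) = A + B / (T - T0)
  T - T0 = 1081 - 210 = 871
  B / (T - T0) = 3543 / 871 = 4.068
  log(eta) = -1.15 + 4.068 = 2.918

2.918


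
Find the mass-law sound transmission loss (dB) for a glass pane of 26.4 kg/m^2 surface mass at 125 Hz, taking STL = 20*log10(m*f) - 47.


Mass law: STL = 20 * log10(m * f) - 47
  m * f = 26.4 * 125 = 3300
  log10(3300) = 3.51851
  STL = 20 * 3.51851 - 47 = 70.3702 - 47 = 23.4 dB

23.4 dB


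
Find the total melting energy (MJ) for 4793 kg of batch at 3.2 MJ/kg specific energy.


Total energy = mass * specific energy
  E = 4793 * 3.2 = 15337.6 MJ

15337.6 MJ


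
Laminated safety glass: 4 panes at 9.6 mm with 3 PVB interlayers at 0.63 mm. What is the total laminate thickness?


Total thickness = glass contribution + PVB contribution
  Glass: 4 * 9.6 = 38.4 mm
  PVB: 3 * 0.63 = 1.89 mm
  Total = 38.4 + 1.89 = 40.29 mm

40.29 mm


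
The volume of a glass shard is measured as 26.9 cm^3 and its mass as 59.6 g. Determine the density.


Use the definition of density:
  rho = mass / volume
  rho = 59.6 / 26.9 = 2.216 g/cm^3

2.216 g/cm^3


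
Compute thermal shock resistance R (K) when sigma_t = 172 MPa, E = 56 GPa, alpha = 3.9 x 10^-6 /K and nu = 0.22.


Thermal shock resistance: R = sigma * (1 - nu) / (E * alpha)
  Numerator = 172 * (1 - 0.22) = 134.16
  Denominator = 56 * 1000 * (3.9 x 10^-6) = 0.2184
  R = 134.16 / 0.2184 = 614.3 K

614.3 K


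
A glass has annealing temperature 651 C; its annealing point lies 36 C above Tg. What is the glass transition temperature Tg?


Rearrange T_anneal = Tg + offset for Tg:
  Tg = T_anneal - offset = 651 - 36 = 615 C

615 C


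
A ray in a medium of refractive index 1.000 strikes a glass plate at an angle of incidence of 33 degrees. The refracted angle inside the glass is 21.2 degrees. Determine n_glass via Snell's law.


Apply Snell's law: n1 * sin(theta1) = n2 * sin(theta2)
  n2 = n1 * sin(theta1) / sin(theta2)
  sin(33) = 0.544639
  sin(21.2) = 0.361625
  n2 = 1.000 * 0.544639 / 0.361625 = 1.5061

1.5061


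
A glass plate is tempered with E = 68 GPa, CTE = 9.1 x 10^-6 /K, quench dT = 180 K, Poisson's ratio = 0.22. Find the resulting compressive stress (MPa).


Tempering stress: sigma = E * alpha * dT / (1 - nu)
  E (MPa) = 68 * 1000 = 68000
  Numerator = 68000 * (9.1 x 10^-6) * 180 = 111.384
  Denominator = 1 - 0.22 = 0.78
  sigma = 111.384 / 0.78 = 142.8 MPa

142.8 MPa


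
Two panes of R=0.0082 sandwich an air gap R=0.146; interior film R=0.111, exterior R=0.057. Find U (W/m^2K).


Total thermal resistance (series):
  R_total = R_in + R_glass + R_air + R_glass + R_out
  R_total = 0.111 + 0.0082 + 0.146 + 0.0082 + 0.057 = 0.3304 m^2K/W
U-value = 1 / R_total = 1 / 0.3304 = 3.027 W/m^2K

3.027 W/m^2K


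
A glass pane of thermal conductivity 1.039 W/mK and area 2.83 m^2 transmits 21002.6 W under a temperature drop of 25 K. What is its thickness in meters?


Fourier's law: t = k * A * dT / Q
  t = 1.039 * 2.83 * 25 / 21002.6
  t = 73.50925 / 21002.6 = 0.0035 m

0.0035 m


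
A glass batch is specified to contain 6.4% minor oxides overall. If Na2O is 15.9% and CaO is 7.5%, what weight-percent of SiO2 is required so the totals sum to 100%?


Known pieces sum to 100%:
  SiO2 = 100 - (others + Na2O + CaO)
  SiO2 = 100 - (6.4 + 15.9 + 7.5) = 70.2%

70.2%


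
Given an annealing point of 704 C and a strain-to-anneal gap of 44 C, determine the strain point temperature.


Strain point = annealing point - difference:
  T_strain = 704 - 44 = 660 C

660 C


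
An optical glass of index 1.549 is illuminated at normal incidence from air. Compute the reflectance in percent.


Fresnel reflectance at normal incidence:
  R = ((n - 1)/(n + 1))^2
  (n - 1)/(n + 1) = (1.549 - 1)/(1.549 + 1) = 0.215379
  R = 0.215379^2 = 0.0463881
  R(%) = 0.0463881 * 100 = 4.639%

4.639%


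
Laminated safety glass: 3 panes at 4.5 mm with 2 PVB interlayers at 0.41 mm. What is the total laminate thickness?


Total thickness = glass contribution + PVB contribution
  Glass: 3 * 4.5 = 13.5 mm
  PVB: 2 * 0.41 = 0.82 mm
  Total = 13.5 + 0.82 = 14.32 mm

14.32 mm


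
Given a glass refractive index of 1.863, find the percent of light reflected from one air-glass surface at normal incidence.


Fresnel reflectance at normal incidence:
  R = ((n - 1)/(n + 1))^2
  (n - 1)/(n + 1) = (1.863 - 1)/(1.863 + 1) = 0.301432
  R = 0.301432^2 = 0.0908613
  R(%) = 0.0908613 * 100 = 9.086%

9.086%


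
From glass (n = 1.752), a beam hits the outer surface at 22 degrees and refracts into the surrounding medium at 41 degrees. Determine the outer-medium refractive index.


Apply Snell's law: n1 * sin(theta1) = n2 * sin(theta2)
  n2 = n1 * sin(theta1) / sin(theta2)
  sin(22) = 0.374607
  sin(41) = 0.656059
  n2 = 1.752 * 0.374607 / 0.656059 = 1.0004

1.0004


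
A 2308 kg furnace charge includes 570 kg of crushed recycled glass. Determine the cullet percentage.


Cullet ratio = (cullet mass / total batch mass) * 100
  Ratio = 570 / 2308 * 100 = 24.7%

24.7%


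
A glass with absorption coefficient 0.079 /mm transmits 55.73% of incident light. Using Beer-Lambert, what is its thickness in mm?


Rearrange T = exp(-alpha * thickness):
  thickness = -ln(T) / alpha
  T = 55.73/100 = 0.5573
  ln(T) = -0.58465
  -ln(T) = 0.58465
  thickness = 0.58465 / 0.079 = 7.4 mm

7.4 mm


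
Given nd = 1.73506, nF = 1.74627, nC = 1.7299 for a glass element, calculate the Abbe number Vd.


Abbe number formula: Vd = (nd - 1) / (nF - nC)
  nd - 1 = 1.73506 - 1 = 0.73506
  nF - nC = 1.74627 - 1.7299 = 0.01637
  Vd = 0.73506 / 0.01637 = 44.9

44.9


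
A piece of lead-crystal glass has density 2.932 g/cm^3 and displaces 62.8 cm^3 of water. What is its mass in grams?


Rearrange rho = m / V:
  m = rho * V
  m = 2.932 * 62.8 = 184.13 g

184.13 g


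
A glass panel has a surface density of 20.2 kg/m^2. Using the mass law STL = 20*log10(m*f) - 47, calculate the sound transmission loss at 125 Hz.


Mass law: STL = 20 * log10(m * f) - 47
  m * f = 20.2 * 125 = 2525
  log10(2525) = 3.40226
  STL = 20 * 3.40226 - 47 = 68.0452 - 47 = 21.0 dB

21.0 dB


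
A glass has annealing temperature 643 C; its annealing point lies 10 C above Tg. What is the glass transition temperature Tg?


Rearrange T_anneal = Tg + offset for Tg:
  Tg = T_anneal - offset = 643 - 10 = 633 C

633 C


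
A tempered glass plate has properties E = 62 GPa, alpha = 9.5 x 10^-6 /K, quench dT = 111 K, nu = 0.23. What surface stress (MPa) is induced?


Tempering stress: sigma = E * alpha * dT / (1 - nu)
  E (MPa) = 62 * 1000 = 62000
  Numerator = 62000 * (9.5 x 10^-6) * 111 = 65.379
  Denominator = 1 - 0.23 = 0.77
  sigma = 65.379 / 0.77 = 84.9 MPa

84.9 MPa


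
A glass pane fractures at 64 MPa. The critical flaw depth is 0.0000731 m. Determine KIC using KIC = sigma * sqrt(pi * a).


Fracture toughness: KIC = sigma * sqrt(pi * a)
  pi * a = pi * 0.0000731 = 0.00022965
  sqrt(pi * a) = 0.015154
  KIC = 64 * 0.015154 = 0.97 MPa*sqrt(m)

0.97 MPa*sqrt(m)


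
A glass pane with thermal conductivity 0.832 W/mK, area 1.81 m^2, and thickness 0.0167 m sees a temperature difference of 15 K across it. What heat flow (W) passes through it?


Fourier's law: Q = k * A * dT / t
  Q = 0.832 * 1.81 * 15 / 0.0167
  Q = 22.5888 / 0.0167 = 1352.6 W

1352.6 W


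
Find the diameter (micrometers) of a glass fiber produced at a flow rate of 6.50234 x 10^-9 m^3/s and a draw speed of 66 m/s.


Cross-sectional area from continuity:
  A = Q / v = 6.50234 x 10^-9 / 66 = 9.85203 x 10^-11 m^2
Diameter from circular cross-section:
  d = sqrt(4A / pi) * 10^6 (m -> um)
  d = sqrt(4 * 9.85203 x 10^-11 / pi) * 10^6 = 11.2 um

11.2 um


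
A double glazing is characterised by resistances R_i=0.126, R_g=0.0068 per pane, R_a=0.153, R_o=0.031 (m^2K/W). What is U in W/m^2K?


Total thermal resistance (series):
  R_total = R_in + R_glass + R_air + R_glass + R_out
  R_total = 0.126 + 0.0068 + 0.153 + 0.0068 + 0.031 = 0.3236 m^2K/W
U-value = 1 / R_total = 1 / 0.3236 = 3.09 W/m^2K

3.09 W/m^2K


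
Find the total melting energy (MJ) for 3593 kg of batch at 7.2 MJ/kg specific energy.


Total energy = mass * specific energy
  E = 3593 * 7.2 = 25869.6 MJ

25869.6 MJ


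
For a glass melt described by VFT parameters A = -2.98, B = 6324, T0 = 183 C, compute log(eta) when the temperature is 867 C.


VFT equation: log(eta) = A + B / (T - T0)
  T - T0 = 867 - 183 = 684
  B / (T - T0) = 6324 / 684 = 9.246
  log(eta) = -2.98 + 9.246 = 6.266

6.266


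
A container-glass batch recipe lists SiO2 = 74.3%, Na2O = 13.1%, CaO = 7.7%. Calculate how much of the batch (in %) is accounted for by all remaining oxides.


Sum the three major oxides:
  SiO2 + Na2O + CaO = 74.3 + 13.1 + 7.7 = 95.1%
Subtract from 100%:
  Others = 100 - 95.1 = 4.9%

4.9%


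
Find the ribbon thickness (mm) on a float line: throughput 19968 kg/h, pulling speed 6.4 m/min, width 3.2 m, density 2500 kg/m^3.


Ribbon cross-section from mass balance:
  Volume rate = throughput / density = 19968 / 2500 = 7.9872 m^3/h
  thickness = volume rate / (speed * 60 * width), i.e.
  thickness = throughput / (60 * speed * width * density) * 1000
  thickness = 19968 / (60 * 6.4 * 3.2 * 2500) * 1000 = 6.5 mm

6.5 mm


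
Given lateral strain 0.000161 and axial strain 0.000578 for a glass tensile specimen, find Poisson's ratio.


Poisson's ratio: nu = lateral strain / axial strain
  nu = 0.000161 / 0.000578 = 0.2785

0.2785


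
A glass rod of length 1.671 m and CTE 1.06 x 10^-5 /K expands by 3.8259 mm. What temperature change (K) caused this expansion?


Rearrange dL = alpha * L0 * dT for dT:
  dT = dL / (alpha * L0)
  dL (m) = 3.8259 / 1000 = 0.0038259
  dT = 0.0038259 / ((1.06 x 10^-5) * 1.671) = 216.0 K

216.0 K


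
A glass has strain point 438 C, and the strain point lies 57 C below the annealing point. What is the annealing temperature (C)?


T_anneal = T_strain + gap:
  T_anneal = 438 + 57 = 495 C

495 C


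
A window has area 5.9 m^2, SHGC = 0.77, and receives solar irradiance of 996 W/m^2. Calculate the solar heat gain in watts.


Solar heat gain: Q = Area * SHGC * Irradiance
  Q = 5.9 * 0.77 * 996 = 4524.8 W

4524.8 W


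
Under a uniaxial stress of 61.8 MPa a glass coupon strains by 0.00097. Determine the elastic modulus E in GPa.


Young's modulus: E = stress / strain
  E = 61.8 MPa / 0.00097 = 63711.34 MPa
Convert to GPa: 63711.34 / 1000 = 63.71 GPa

63.71 GPa
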